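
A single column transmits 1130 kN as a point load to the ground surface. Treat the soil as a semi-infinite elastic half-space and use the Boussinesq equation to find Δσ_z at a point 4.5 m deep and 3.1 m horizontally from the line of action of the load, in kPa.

Δσ_z ≈ 10.1 kPa

Boussinesq vertical stress below a point load on an elastic half-space:
Δσ_z = 3P/(2πz²) · [1 + (r/z)²]^(−5/2)
r/z = 3.1/4.5 = 0.68889; [1+(r/z)²]^(−5/2) = 0.37874.
Δσ_z = 3×1130/(2π×4.5²) × 0.37874 = 26.644 × 0.37874 = 10.09 kPa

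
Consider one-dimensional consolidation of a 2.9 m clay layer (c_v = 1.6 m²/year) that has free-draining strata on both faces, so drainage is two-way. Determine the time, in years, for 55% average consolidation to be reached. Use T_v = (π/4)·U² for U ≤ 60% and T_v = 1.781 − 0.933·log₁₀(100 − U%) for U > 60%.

Drainage path length: H_d = H/2 = 1.45 m (double drainage).
U ≤ 60%: T_v = (π/4)·U² = (π/4)×0.55² = 0.23758.
t = T_v·H_d²/c_v = 0.23758×1.45²/1.6 = 0.3122 years.

t ≈ 0.312 years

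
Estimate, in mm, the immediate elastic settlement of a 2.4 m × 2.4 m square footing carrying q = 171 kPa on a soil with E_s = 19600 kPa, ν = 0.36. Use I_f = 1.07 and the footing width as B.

Immediate (elastic) settlement: S_e = q·B·(1−ν²)/E_s · I_f.
S_e = 171 × 2.4 × (1 − 0.36²) / 19600 × 1.07
    = 171 × 2.4 × 0.8704 / 19600 × 1.07
    = 0.0195 m = 19.5 mm

S_e ≈ 19.5 mm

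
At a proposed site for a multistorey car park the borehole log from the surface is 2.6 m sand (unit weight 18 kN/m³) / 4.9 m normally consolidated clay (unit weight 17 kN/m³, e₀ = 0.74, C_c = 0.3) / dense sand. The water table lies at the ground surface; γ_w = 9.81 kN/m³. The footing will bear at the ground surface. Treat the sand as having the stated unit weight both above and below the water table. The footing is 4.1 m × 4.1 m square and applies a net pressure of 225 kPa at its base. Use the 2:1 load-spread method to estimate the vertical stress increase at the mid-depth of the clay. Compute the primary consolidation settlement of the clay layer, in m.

Mid-depth of clay below the ground surface: z = 2.6 + 4.9/2 = 5.05 m.
Total vertical stress at mid-clay: σ_v = 18×2.6 + 17×2.45 = 88.45 kPa.
Pore pressure: u = 9.81×(5.05 − 0) = 49.541 kPa.
Initial effective stress: σ'_0 = σ_v − u = 88.45 − 49.541 = 38.909 kPa.
Stress increase at mid-clay by the 2:1 spreading method:
Δσ = qBL/((B+z)(L+z)) = 225×4.1×4.1/((4.1+5.05)(4.1+5.05)) = 45.176 kPa
Final effective stress: σ'_f = σ'_0 + Δσ = 38.909 + 45.176 = 84.085 kPa.
Normally consolidated clay, so the full stress increment lies on the virgin compression line:
S_c = C_c·H/(1+e₀)·log₁₀(σ'_f/σ'_0) = 0.3×4.9/(1+0.74)×log₁₀(84.085/38.909)
    = 0.84483 × 0.33467 = 0.2827 m

S_c ≈ 0.283 m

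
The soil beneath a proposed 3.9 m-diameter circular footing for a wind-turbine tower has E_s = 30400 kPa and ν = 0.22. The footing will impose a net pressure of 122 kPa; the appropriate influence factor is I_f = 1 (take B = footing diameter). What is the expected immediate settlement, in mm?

S_e ≈ 14.9 mm

Immediate (elastic) settlement: S_e = q·B·(1−ν²)/E_s · I_f.
S_e = 122 × 3.9 × (1 − 0.22²) / 30400 × 1
    = 122 × 3.9 × 0.9516 / 30400 × 1
    = 0.01489 m = 14.89 mm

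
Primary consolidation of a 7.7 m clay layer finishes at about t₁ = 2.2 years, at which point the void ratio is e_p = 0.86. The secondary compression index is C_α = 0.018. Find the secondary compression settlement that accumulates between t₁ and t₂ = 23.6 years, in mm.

Secondary compression: S_s = C_α·H/(1+e_p)·log₁₀(t₂/t₁)
S_s = 0.018×7.7/(1+0.86)×log₁₀(23.6/2.2)
    = 0.07452 × 1.03 = 0.07679 m

S_s ≈ 76.8 mm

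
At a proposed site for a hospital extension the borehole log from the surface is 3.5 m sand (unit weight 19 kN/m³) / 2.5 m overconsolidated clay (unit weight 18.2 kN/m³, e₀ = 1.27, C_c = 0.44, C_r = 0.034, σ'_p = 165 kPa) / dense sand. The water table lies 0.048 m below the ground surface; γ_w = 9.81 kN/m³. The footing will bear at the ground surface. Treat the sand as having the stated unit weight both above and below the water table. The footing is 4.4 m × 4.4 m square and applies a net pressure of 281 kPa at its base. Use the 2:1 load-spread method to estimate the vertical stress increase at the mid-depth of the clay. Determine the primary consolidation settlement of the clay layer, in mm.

S_c ≈ 14.9 mm

Mid-depth of clay below the ground surface: z = 3.5 + 2.5/2 = 4.75 m.
Total vertical stress at mid-clay: σ_v = 19×3.5 + 18.2×1.25 = 89.25 kPa.
Pore pressure: u = 9.81×(4.75 − 0.048) = 46.127 kPa.
Initial effective stress: σ'_0 = σ_v − u = 89.25 − 46.127 = 43.123 kPa.
Stress increase at mid-clay by the 2:1 spreading method:
Δσ = qBL/((B+z)(L+z)) = 281×4.4×4.4/((4.4+4.75)(4.4+4.75)) = 64.978 kPa
Final effective stress: σ'_f = 43.123 + 64.978 = 108.1 kPa.
σ'_f = 108.1 ≤ σ'_p = 165 kPa, so the clay remains overconsolidated and only the recompression index applies:
S_c = C_r·H/(1+e₀)·log₁₀(σ'_f/σ'_0) = 0.034×2.5/2.27×log₁₀(108.1/43.123)
    = 0.037444 × 0.39912 = 0.01494 m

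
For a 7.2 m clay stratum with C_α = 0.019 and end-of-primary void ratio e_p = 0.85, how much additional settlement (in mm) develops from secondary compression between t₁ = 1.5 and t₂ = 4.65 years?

S_s ≈ 36.3 mm

Secondary compression: S_s = C_α·H/(1+e_p)·log₁₀(t₂/t₁)
S_s = 0.019×7.2/(1+0.85)×log₁₀(4.65/1.5)
    = 0.07395 × 0.4914 = 0.03633 m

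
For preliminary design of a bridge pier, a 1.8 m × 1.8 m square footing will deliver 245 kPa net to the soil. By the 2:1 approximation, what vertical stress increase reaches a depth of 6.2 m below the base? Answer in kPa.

Δσ_z ≈ 12.4 kPa

By the 2:1 method the load spreads at 1 horizontal : 2 vertical, so at depth z the loaded area has grown by z in each plan dimension:
Δσ = qBL/((B+z)(L+z)) = 245×1.8×1.8/((1.8+6.2)(1.8+6.2)) = 12.403 kPa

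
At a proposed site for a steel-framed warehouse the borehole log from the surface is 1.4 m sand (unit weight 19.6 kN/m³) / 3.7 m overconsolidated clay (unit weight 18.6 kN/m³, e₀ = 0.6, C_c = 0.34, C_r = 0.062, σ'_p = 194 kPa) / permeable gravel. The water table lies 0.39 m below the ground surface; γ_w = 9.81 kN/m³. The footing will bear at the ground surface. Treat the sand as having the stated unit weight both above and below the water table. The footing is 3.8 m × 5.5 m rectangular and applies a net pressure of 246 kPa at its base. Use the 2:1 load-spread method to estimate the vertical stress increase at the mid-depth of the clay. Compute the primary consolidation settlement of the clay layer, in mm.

Mid-depth of clay below the ground surface: z = 1.4 + 3.7/2 = 3.25 m.
Total vertical stress at mid-clay: σ_v = 19.6×1.4 + 18.6×1.85 = 61.85 kPa.
Pore pressure: u = 9.81×(3.25 − 0.39) = 28.057 kPa.
Initial effective stress: σ'_0 = σ_v − u = 61.85 − 28.057 = 33.793 kPa.
Stress increase at mid-clay by the 2:1 spreading method:
Δσ = qBL/((B+z)(L+z)) = 246×3.8×5.5/((3.8+3.25)(5.5+3.25)) = 83.346 kPa
Final effective stress: σ'_f = 33.793 + 83.346 = 117.14 kPa.
σ'_f = 117.14 ≤ σ'_p = 194 kPa, so the clay remains overconsolidated and only the recompression index applies:
S_c = C_r·H/(1+e₀)·log₁₀(σ'_f/σ'_0) = 0.062×3.7/1.6×log₁₀(117.14/33.793)
    = 0.14338 × 0.53988 = 0.07741 m

S_c ≈ 77.4 mm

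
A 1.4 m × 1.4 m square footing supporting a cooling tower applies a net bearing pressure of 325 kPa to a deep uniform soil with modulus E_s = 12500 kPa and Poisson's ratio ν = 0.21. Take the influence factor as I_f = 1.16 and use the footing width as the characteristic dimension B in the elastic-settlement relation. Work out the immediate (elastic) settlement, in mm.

S_e ≈ 40.4 mm

Immediate (elastic) settlement: S_e = q·B·(1−ν²)/E_s · I_f.
S_e = 325 × 1.4 × (1 − 0.21²) / 12500 × 1.16
    = 325 × 1.4 × 0.9559 / 12500 × 1.16
    = 0.04036 m = 40.36 mm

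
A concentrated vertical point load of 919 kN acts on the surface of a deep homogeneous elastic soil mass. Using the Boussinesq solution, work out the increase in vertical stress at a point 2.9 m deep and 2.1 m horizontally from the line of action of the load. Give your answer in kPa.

Δσ_z ≈ 18.2 kPa

Boussinesq vertical stress below a point load on an elastic half-space:
Δσ_z = 3P/(2πz²) · [1 + (r/z)²]^(−5/2)
r/z = 2.1/2.9 = 0.72414; [1+(r/z)²]^(−5/2) = 0.34855.
Δσ_z = 3×919/(2π×2.9²) × 0.34855 = 52.175 × 0.34855 = 18.19 kPa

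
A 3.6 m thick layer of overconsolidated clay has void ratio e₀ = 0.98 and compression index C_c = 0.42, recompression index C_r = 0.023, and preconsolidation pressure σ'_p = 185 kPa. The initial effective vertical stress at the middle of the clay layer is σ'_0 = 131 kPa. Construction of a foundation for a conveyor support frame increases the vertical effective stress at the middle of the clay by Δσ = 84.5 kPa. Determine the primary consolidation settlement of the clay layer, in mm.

S_c ≈ 56.9 mm

Final effective stress: σ'_f = 131 + 84.5 = 215.5 kPa.
σ'_f = 215.5 > σ'_p = 185 kPa, so the stress path crosses the preconsolidation pressure — recompression up to σ'_p, then virgin compression beyond:
S_c = H/(1+e₀)·[C_r·log₁₀(σ'_p/σ'_0) + C_c·log₁₀(σ'_f/σ'_p)]
    = 3.6/1.98 × [0.023×log₁₀(185/131) + 0.42×log₁₀(215.5/185)]
    = 1.8182 × [0.0034477 + 0.027836] = 0.05688 m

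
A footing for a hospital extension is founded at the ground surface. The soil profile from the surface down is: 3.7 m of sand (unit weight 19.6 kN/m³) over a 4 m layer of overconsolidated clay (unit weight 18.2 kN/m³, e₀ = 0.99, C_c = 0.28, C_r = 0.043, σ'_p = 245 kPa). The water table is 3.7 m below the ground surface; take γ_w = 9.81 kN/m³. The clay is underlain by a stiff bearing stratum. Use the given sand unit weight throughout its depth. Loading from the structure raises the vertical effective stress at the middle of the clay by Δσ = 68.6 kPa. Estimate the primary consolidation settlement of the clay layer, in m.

Mid-depth of clay below the ground surface: z = 3.7 + 4/2 = 5.7 m.
Total vertical stress at mid-clay: σ_v = 19.6×3.7 + 18.2×2 = 108.92 kPa.
Pore pressure: u = 9.81×(5.7 − 3.7) = 19.62 kPa.
Initial effective stress: σ'_0 = σ_v − u = 108.92 − 19.62 = 89.3 kPa.
Final effective stress: σ'_f = 89.3 + 68.6 = 157.9 kPa.
σ'_f = 157.9 ≤ σ'_p = 245 kPa, so the clay remains overconsolidated and only the recompression index applies:
S_c = C_r·H/(1+e₀)·log₁₀(σ'_f/σ'_0) = 0.043×4/1.99×log₁₀(157.9/89.3)
    = 0.086434 × 0.24753 = 0.0214 m

S_c ≈ 0.0214 m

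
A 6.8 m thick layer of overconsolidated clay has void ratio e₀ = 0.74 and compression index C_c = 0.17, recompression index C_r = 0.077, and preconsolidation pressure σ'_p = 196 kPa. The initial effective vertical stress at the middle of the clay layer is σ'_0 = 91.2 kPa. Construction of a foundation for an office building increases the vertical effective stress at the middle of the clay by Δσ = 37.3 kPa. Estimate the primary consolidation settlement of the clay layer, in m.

S_c ≈ 0.0448 m

Final effective stress: σ'_f = 91.2 + 37.3 = 128.5 kPa.
σ'_f = 128.5 ≤ σ'_p = 196 kPa, so the clay remains overconsolidated and only the recompression index applies:
S_c = C_r·H/(1+e₀)·log₁₀(σ'_f/σ'_0) = 0.077×6.8/1.74×log₁₀(128.5/91.2)
    = 0.30092 × 0.14891 = 0.04481 m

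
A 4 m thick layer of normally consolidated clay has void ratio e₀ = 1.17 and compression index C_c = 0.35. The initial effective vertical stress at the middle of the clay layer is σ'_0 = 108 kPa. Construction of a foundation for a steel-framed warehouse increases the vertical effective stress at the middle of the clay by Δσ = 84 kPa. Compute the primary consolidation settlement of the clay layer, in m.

S_c ≈ 0.161 m

Final effective stress: σ'_f = σ'_0 + Δσ = 108 + 84 = 192 kPa.
Normally consolidated clay, so the full stress increment lies on the virgin compression line:
S_c = C_c·H/(1+e₀)·log₁₀(σ'_f/σ'_0) = 0.35×4/(1+1.17)×log₁₀(192/108)
    = 0.64516 × 0.24988 = 0.1612 m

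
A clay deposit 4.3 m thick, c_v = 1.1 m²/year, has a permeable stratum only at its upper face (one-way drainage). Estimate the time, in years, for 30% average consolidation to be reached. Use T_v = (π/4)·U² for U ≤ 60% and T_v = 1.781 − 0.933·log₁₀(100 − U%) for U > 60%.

Drainage path length: H_d = H = 4.3 m (single drainage).
U ≤ 60%: T_v = (π/4)·U² = (π/4)×0.3² = 0.070686.
t = T_v·H_d²/c_v = 0.070686×4.3²/1.1 = 1.188 years.

t ≈ 1.19 years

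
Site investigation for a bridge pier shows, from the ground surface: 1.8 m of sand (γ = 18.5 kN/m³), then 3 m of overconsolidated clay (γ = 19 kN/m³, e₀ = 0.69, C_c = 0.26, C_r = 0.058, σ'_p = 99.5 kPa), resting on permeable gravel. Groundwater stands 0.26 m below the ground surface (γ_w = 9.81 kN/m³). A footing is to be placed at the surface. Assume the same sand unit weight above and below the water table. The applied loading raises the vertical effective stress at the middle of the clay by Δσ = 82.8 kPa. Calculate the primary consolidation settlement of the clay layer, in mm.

Mid-depth of clay below the ground surface: z = 1.8 + 3/2 = 3.3 m.
Total vertical stress at mid-clay: σ_v = 18.5×1.8 + 19×1.5 = 61.8 kPa.
Pore pressure: u = 9.81×(3.3 − 0.26) = 29.822 kPa.
Initial effective stress: σ'_0 = σ_v − u = 61.8 − 29.822 = 31.978 kPa.
Final effective stress: σ'_f = 31.978 + 82.8 = 114.78 kPa.
σ'_f = 114.78 > σ'_p = 99.5 kPa, so the stress path crosses the preconsolidation pressure — recompression up to σ'_p, then virgin compression beyond:
S_c = H/(1+e₀)·[C_r·log₁₀(σ'_p/σ'_0) + C_c·log₁₀(σ'_f/σ'_p)]
    = 3/1.69 × [0.058×log₁₀(99.5/31.978) + 0.26×log₁₀(114.78/99.5)]
    = 1.7751 × [0.028592 + 0.016131] = 0.07939 m

S_c ≈ 79.4 mm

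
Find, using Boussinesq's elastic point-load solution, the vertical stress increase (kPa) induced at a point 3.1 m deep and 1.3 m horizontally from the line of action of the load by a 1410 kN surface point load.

Δσ_z ≈ 46.7 kPa

Boussinesq vertical stress below a point load on an elastic half-space:
Δσ_z = 3P/(2πz²) · [1 + (r/z)²]^(−5/2)
r/z = 1.3/3.1 = 0.41935; [1+(r/z)²]^(−5/2) = 0.66698.
Δσ_z = 3×1410/(2π×3.1²) × 0.66698 = 70.055 × 0.66698 = 46.73 kPa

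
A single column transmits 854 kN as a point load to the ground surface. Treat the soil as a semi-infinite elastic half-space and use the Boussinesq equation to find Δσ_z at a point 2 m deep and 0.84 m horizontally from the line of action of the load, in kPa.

Boussinesq vertical stress below a point load on an elastic half-space:
Δσ_z = 3P/(2πz²) · [1 + (r/z)²]^(−5/2)
r/z = 0.84/2 = 0.42; [1+(r/z)²]^(−5/2) = 0.66621.
Δσ_z = 3×854/(2π×2²) × 0.66621 = 101.94 × 0.66621 = 67.91 kPa

Δσ_z ≈ 67.9 kPa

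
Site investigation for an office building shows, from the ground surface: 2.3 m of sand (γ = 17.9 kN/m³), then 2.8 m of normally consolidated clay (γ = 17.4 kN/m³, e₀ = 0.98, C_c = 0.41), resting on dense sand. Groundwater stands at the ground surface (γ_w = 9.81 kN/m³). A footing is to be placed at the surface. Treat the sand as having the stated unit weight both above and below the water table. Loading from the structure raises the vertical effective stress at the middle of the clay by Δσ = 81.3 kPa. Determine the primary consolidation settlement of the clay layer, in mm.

S_c ≈ 335 mm

Mid-depth of clay below the ground surface: z = 2.3 + 2.8/2 = 3.7 m.
Total vertical stress at mid-clay: σ_v = 17.9×2.3 + 17.4×1.4 = 65.53 kPa.
Pore pressure: u = 9.81×(3.7 − 0) = 36.297 kPa.
Initial effective stress: σ'_0 = σ_v − u = 65.53 − 36.297 = 29.233 kPa.
Final effective stress: σ'_f = σ'_0 + Δσ = 29.233 + 81.3 = 110.53 kPa.
Normally consolidated clay, so the full stress increment lies on the virgin compression line:
S_c = C_c·H/(1+e₀)·log₁₀(σ'_f/σ'_0) = 0.41×2.8/(1+0.98)×log₁₀(110.53/29.233)
    = 0.5798 × 0.57761 = 0.3349 m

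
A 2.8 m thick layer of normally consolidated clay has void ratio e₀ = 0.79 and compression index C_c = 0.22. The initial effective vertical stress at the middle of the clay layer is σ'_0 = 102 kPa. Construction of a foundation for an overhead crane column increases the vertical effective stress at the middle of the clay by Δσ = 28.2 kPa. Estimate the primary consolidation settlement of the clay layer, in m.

S_c ≈ 0.0365 m

Final effective stress: σ'_f = σ'_0 + Δσ = 102 + 28.2 = 130.2 kPa.
Normally consolidated clay, so the full stress increment lies on the virgin compression line:
S_c = C_c·H/(1+e₀)·log₁₀(σ'_f/σ'_0) = 0.22×2.8/(1+0.79)×log₁₀(130.2/102)
    = 0.34413 × 0.10601 = 0.03648 m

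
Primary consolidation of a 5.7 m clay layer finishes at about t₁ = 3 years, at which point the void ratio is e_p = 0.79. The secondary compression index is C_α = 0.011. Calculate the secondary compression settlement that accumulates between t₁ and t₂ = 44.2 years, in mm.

S_s ≈ 40.9 mm

Secondary compression: S_s = C_α·H/(1+e_p)·log₁₀(t₂/t₁)
S_s = 0.011×5.7/(1+0.79)×log₁₀(44.2/3)
    = 0.03503 × 1.168 = 0.04092 m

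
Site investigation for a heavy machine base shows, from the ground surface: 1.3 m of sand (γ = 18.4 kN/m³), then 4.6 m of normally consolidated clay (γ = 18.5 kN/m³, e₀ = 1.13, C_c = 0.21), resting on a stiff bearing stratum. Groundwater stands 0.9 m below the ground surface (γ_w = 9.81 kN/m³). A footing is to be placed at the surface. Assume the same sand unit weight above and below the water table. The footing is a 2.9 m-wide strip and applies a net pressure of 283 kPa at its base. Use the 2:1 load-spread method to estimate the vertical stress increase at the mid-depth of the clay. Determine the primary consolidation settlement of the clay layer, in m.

Mid-depth of clay below the ground surface: z = 1.3 + 4.6/2 = 3.6 m.
Total vertical stress at mid-clay: σ_v = 18.4×1.3 + 18.5×2.3 = 66.47 kPa.
Pore pressure: u = 9.81×(3.6 − 0.9) = 26.487 kPa.
Initial effective stress: σ'_0 = σ_v − u = 66.47 − 26.487 = 39.983 kPa.
Stress increase at mid-clay by the 2:1 spreading method:
Δσ = qB/(B+z) = 283×2.9/(2.9+3.6) = 126.26 kPa
Final effective stress: σ'_f = σ'_0 + Δσ = 39.983 + 126.26 = 166.24 kPa.
Normally consolidated clay, so the full stress increment lies on the virgin compression line:
S_c = C_c·H/(1+e₀)·log₁₀(σ'_f/σ'_0) = 0.21×4.6/(1+1.13)×log₁₀(166.24/39.983)
    = 0.45352 × 0.61886 = 0.2807 m

S_c ≈ 0.281 m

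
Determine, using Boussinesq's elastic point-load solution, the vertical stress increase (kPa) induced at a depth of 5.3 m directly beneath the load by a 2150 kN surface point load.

Δσ_z ≈ 36.5 kPa

Boussinesq vertical stress below a point load on an elastic half-space:
Δσ_z = 3P/(2πz²) · [1 + (r/z)²]^(−5/2)
r/z = 0/5.3 = 0; [1+(r/z)²]^(−5/2) = 1.
Δσ_z = 3×2150/(2π×5.3²) × 1 = 36.545 × 1 = 36.55 kPa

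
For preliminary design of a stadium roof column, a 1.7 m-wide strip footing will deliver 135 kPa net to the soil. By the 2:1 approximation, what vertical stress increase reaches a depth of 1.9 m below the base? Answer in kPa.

Δσ_z ≈ 63.8 kPa

By the 2:1 method the load spreads at 1 horizontal : 2 vertical, so at depth z the loaded area has grown by z in each plan dimension:
Δσ = qB/(B+z) = 135×1.7/(1.7+1.9) = 63.75 kPa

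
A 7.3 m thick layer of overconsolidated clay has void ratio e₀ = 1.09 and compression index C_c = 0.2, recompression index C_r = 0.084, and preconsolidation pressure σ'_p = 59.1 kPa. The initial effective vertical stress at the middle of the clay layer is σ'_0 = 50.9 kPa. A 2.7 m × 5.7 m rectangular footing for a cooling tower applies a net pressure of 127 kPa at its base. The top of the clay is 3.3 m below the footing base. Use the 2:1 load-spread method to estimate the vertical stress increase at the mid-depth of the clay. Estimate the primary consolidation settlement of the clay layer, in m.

Mid-depth of clay below the footing base: z = 3.3 + 7.3/2 = 6.95 m.
Stress increase at mid-clay by the 2:1 spreading method:
Δσ = qBL/((B+z)(L+z)) = 127×2.7×5.7/((2.7+6.95)(5.7+6.95)) = 16.011 kPa
Final effective stress: σ'_f = 50.9 + 16.011 = 66.911 kPa.
σ'_f = 66.911 > σ'_p = 59.1 kPa, so the stress path crosses the preconsolidation pressure — recompression up to σ'_p, then virgin compression beyond:
S_c = H/(1+e₀)·[C_r·log₁₀(σ'_p/σ'_0) + C_c·log₁₀(σ'_f/σ'_p)]
    = 7.3/2.09 × [0.084×log₁₀(59.1/50.9) + 0.2×log₁₀(66.911/59.1)]
    = 3.4928 × [0.0054491 + 0.010782] = 0.05669 m

S_c ≈ 0.0567 m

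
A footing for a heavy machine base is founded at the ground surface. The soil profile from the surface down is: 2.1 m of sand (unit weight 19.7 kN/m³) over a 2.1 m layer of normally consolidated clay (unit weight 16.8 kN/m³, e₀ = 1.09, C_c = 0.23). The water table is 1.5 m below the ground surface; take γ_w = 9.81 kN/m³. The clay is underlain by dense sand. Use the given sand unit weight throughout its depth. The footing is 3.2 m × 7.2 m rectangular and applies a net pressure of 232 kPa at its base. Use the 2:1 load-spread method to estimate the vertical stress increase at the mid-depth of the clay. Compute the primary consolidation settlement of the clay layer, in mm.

Mid-depth of clay below the ground surface: z = 2.1 + 2.1/2 = 3.15 m.
Total vertical stress at mid-clay: σ_v = 19.7×2.1 + 16.8×1.05 = 59.01 kPa.
Pore pressure: u = 9.81×(3.15 − 1.5) = 16.186 kPa.
Initial effective stress: σ'_0 = σ_v − u = 59.01 − 16.186 = 42.824 kPa.
Stress increase at mid-clay by the 2:1 spreading method:
Δσ = qBL/((B+z)(L+z)) = 232×3.2×7.2/((3.2+3.15)(7.2+3.15)) = 81.331 kPa
Final effective stress: σ'_f = σ'_0 + Δσ = 42.824 + 81.331 = 124.16 kPa.
Normally consolidated clay, so the full stress increment lies on the virgin compression line:
S_c = C_c·H/(1+e₀)·log₁₀(σ'_f/σ'_0) = 0.23×2.1/(1+1.09)×log₁₀(124.16/42.824)
    = 0.2311 × 0.46229 = 0.1068 m

S_c ≈ 107 mm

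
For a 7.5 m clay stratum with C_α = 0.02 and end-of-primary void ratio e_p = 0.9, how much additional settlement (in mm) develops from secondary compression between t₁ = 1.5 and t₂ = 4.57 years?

Secondary compression: S_s = C_α·H/(1+e_p)·log₁₀(t₂/t₁)
S_s = 0.02×7.5/(1+0.9)×log₁₀(4.57/1.5)
    = 0.07895 × 0.4838 = 0.0382 m

S_s ≈ 38.2 mm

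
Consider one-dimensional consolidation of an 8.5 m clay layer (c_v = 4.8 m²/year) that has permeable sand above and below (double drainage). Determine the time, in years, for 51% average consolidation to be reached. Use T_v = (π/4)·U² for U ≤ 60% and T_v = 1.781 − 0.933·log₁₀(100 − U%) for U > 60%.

Drainage path length: H_d = H/2 = 4.25 m (double drainage).
U ≤ 60%: T_v = (π/4)·U² = (π/4)×0.51² = 0.20428.
t = T_v·H_d²/c_v = 0.20428×4.25²/4.8 = 0.7687 years.

t ≈ 0.769 years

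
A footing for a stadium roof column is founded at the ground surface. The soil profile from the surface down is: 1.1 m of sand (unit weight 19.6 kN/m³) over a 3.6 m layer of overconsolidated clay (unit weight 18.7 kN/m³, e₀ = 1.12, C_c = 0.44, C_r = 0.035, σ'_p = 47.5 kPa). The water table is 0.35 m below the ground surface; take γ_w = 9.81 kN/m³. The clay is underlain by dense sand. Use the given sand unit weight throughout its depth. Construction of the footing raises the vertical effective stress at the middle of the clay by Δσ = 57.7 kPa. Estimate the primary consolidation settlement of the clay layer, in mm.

Mid-depth of clay below the ground surface: z = 1.1 + 3.6/2 = 2.9 m.
Total vertical stress at mid-clay: σ_v = 19.6×1.1 + 18.7×1.8 = 55.22 kPa.
Pore pressure: u = 9.81×(2.9 − 0.35) = 25.015 kPa.
Initial effective stress: σ'_0 = σ_v − u = 55.22 − 25.015 = 30.205 kPa.
Final effective stress: σ'_f = 30.205 + 57.7 = 87.905 kPa.
σ'_f = 87.905 > σ'_p = 47.5 kPa, so the stress path crosses the preconsolidation pressure — recompression up to σ'_p, then virgin compression beyond:
S_c = H/(1+e₀)·[C_r·log₁₀(σ'_p/σ'_0) + C_c·log₁₀(σ'_f/σ'_p)]
    = 3.6/2.12 × [0.035×log₁₀(47.5/30.205) + 0.44×log₁₀(87.905/47.5)]
    = 1.6981 × [0.0068815 + 0.11762] = 0.2114 m

S_c ≈ 211 mm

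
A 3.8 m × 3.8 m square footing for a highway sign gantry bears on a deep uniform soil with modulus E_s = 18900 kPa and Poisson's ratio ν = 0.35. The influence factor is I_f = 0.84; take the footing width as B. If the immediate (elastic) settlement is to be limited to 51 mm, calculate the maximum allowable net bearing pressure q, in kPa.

q ≈ 344 kPa

S_e = q·B·(1−ν²)/E_s · I_f  ⇒  q = S_e·E_s / (B·(1−ν²)·I_f).
q = 0.051 × 18900 / (3.8 × 0.8775 × 0.84) = 344.1 kPa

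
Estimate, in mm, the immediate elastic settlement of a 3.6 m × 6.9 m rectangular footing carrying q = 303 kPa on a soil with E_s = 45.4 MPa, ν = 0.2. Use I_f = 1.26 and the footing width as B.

Immediate (elastic) settlement: S_e = q·B·(1−ν²)/E_s · I_f.
E_s = 45.4 MPa = 45400 kPa.
S_e = 303 × 3.6 × (1 − 0.2²) / 45400 × 1.26
    = 303 × 3.6 × 0.96 / 45400 × 1.26
    = 0.02906 m = 29.06 mm

S_e ≈ 29.1 mm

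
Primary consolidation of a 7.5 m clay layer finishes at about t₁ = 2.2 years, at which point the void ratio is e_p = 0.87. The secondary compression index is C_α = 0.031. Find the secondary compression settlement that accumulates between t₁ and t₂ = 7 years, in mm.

Secondary compression: S_s = C_α·H/(1+e_p)·log₁₀(t₂/t₁)
S_s = 0.031×7.5/(1+0.87)×log₁₀(7/2.2)
    = 0.1243 × 0.5027 = 0.0625 m

S_s ≈ 62.5 mm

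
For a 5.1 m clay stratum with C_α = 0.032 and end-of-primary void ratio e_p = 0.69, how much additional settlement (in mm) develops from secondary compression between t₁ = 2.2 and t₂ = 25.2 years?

Secondary compression: S_s = C_α·H/(1+e_p)·log₁₀(t₂/t₁)
S_s = 0.032×5.1/(1+0.69)×log₁₀(25.2/2.2)
    = 0.09657 × 1.059 = 0.1023 m

S_s ≈ 102 mm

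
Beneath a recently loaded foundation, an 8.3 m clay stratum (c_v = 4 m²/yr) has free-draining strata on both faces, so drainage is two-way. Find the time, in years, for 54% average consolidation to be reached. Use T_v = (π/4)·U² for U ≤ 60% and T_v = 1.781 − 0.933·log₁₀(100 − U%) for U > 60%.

Drainage path length: H_d = H/2 = 4.15 m (double drainage).
U ≤ 60%: T_v = (π/4)·U² = (π/4)×0.54² = 0.22902.
t = T_v·H_d²/c_v = 0.22902×4.15²/4 = 0.9861 years.

t ≈ 0.986 years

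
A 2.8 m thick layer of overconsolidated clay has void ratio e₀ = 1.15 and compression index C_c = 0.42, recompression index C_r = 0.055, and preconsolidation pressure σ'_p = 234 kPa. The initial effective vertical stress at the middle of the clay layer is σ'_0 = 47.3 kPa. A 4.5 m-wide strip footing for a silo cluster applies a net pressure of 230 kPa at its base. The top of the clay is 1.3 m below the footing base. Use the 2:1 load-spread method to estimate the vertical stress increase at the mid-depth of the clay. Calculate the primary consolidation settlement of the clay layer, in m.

S_c ≈ 0.0434 m

Mid-depth of clay below the footing base: z = 1.3 + 2.8/2 = 2.7 m.
Stress increase at mid-clay by the 2:1 spreading method:
Δσ = qB/(B+z) = 230×4.5/(4.5+2.7) = 143.75 kPa
Final effective stress: σ'_f = 47.3 + 143.75 = 191.05 kPa.
σ'_f = 191.05 ≤ σ'_p = 234 kPa, so the clay remains overconsolidated and only the recompression index applies:
S_c = C_r·H/(1+e₀)·log₁₀(σ'_f/σ'_0) = 0.055×2.8/2.15×log₁₀(191.05/47.3)
    = 0.071626 × 0.60629 = 0.04343 m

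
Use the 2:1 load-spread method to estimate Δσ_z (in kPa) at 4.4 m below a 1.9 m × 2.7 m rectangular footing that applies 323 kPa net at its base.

Δσ_z ≈ 37 kPa

By the 2:1 method the load spreads at 1 horizontal : 2 vertical, so at depth z the loaded area has grown by z in each plan dimension:
Δσ = qBL/((B+z)(L+z)) = 323×1.9×2.7/((1.9+4.4)(2.7+4.4)) = 37.044 kPa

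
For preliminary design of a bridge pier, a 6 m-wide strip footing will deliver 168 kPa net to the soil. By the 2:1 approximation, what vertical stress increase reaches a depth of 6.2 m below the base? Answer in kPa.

By the 2:1 method the load spreads at 1 horizontal : 2 vertical, so at depth z the loaded area has grown by z in each plan dimension:
Δσ = qB/(B+z) = 168×6/(6+6.2) = 82.623 kPa

Δσ_z ≈ 82.6 kPa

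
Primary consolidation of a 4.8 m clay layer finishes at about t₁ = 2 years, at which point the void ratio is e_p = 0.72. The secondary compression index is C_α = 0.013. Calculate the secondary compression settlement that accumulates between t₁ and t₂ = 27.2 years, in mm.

Secondary compression: S_s = C_α·H/(1+e_p)·log₁₀(t₂/t₁)
S_s = 0.013×4.8/(1+0.72)×log₁₀(27.2/2)
    = 0.03628 × 1.134 = 0.04112 m

S_s ≈ 41.1 mm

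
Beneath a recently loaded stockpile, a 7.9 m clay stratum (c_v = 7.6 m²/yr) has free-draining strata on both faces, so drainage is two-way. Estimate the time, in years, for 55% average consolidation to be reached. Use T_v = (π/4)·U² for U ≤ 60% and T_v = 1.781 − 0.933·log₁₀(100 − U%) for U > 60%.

t ≈ 0.488 years

Drainage path length: H_d = H/2 = 3.95 m (double drainage).
U ≤ 60%: T_v = (π/4)·U² = (π/4)×0.55² = 0.23758.
t = T_v·H_d²/c_v = 0.23758×3.95²/7.6 = 0.4877 years.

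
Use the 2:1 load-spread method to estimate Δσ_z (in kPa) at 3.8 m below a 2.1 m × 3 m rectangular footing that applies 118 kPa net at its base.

By the 2:1 method the load spreads at 1 horizontal : 2 vertical, so at depth z the loaded area has grown by z in each plan dimension:
Δσ = qBL/((B+z)(L+z)) = 118×2.1×3/((2.1+3.8)(3+3.8)) = 18.529 kPa

Δσ_z ≈ 18.5 kPa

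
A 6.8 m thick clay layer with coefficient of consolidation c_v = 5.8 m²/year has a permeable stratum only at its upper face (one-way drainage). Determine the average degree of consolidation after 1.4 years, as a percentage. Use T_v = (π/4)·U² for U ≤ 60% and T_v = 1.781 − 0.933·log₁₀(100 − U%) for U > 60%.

U ≈ 47.3 %

Drainage path length: H_d = H = 6.8 m (single drainage).
T_v = c_v·t/H_d² = 5.8×1.4/6.8² = 0.17561.
T_v = 0.17561 corresponds to the U ≤ 60% branch:
U = √(4T_v/π) = 0.4729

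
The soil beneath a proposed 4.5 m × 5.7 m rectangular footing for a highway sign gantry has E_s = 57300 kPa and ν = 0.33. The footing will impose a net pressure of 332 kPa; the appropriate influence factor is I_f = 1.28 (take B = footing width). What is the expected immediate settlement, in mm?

Immediate (elastic) settlement: S_e = q·B·(1−ν²)/E_s · I_f.
S_e = 332 × 4.5 × (1 − 0.33²) / 57300 × 1.28
    = 332 × 4.5 × 0.8911 / 57300 × 1.28
    = 0.02974 m = 29.74 mm

S_e ≈ 29.7 mm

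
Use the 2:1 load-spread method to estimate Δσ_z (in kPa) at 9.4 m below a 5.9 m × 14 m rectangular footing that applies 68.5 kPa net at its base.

Δσ_z ≈ 15.8 kPa

By the 2:1 method the load spreads at 1 horizontal : 2 vertical, so at depth z the loaded area has grown by z in each plan dimension:
Δσ = qBL/((B+z)(L+z)) = 68.5×5.9×14/((5.9+9.4)(14+9.4)) = 15.804 kPa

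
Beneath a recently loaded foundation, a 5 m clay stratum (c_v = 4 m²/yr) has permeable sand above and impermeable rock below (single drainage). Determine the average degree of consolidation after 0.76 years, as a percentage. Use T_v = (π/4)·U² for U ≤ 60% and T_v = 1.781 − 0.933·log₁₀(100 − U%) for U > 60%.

U ≈ 39.3 %

Drainage path length: H_d = H = 5 m (single drainage).
T_v = c_v·t/H_d² = 4×0.76/5² = 0.1216.
T_v = 0.1216 corresponds to the U ≤ 60% branch:
U = √(4T_v/π) = 0.3935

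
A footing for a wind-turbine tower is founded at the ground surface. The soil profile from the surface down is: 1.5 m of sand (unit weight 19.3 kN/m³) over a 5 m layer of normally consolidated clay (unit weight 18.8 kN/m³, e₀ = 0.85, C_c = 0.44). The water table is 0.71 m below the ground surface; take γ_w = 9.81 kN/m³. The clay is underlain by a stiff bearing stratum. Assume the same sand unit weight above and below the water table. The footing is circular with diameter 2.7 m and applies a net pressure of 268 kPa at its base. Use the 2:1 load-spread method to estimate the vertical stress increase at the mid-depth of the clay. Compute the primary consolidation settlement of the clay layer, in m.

S_c ≈ 0.357 m

Mid-depth of clay below the ground surface: z = 1.5 + 5/2 = 4 m.
Total vertical stress at mid-clay: σ_v = 19.3×1.5 + 18.8×2.5 = 75.95 kPa.
Pore pressure: u = 9.81×(4 − 0.71) = 32.275 kPa.
Initial effective stress: σ'_0 = σ_v − u = 75.95 − 32.275 = 43.675 kPa.
Stress increase at mid-clay by the 2:1 spreading method:
Δσ ≈ qD²/(D+z)² = 268×2.7²/(2.7+4)² = 43.522 kPa
Final effective stress: σ'_f = σ'_0 + Δσ = 43.675 + 43.522 = 87.197 kPa.
Normally consolidated clay, so the full stress increment lies on the virgin compression line:
S_c = C_c·H/(1+e₀)·log₁₀(σ'_f/σ'_0) = 0.44×5/(1+0.85)×log₁₀(87.197/43.675)
    = 1.1892 × 0.30027 = 0.3571 m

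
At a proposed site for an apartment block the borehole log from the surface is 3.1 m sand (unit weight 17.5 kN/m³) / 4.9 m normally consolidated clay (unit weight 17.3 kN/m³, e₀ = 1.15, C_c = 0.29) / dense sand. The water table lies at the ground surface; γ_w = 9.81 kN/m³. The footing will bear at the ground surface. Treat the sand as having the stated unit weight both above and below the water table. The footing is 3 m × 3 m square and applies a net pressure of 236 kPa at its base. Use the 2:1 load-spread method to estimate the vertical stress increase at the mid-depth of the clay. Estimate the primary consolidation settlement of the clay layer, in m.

Mid-depth of clay below the ground surface: z = 3.1 + 4.9/2 = 5.55 m.
Total vertical stress at mid-clay: σ_v = 17.5×3.1 + 17.3×2.45 = 96.635 kPa.
Pore pressure: u = 9.81×(5.55 − 0) = 54.446 kPa.
Initial effective stress: σ'_0 = σ_v − u = 96.635 − 54.446 = 42.189 kPa.
Stress increase at mid-clay by the 2:1 spreading method:
Δσ = qBL/((B+z)(L+z)) = 236×3×3/((3+5.55)(3+5.55)) = 29.055 kPa
Final effective stress: σ'_f = σ'_0 + Δσ = 42.189 + 29.055 = 71.244 kPa.
Normally consolidated clay, so the full stress increment lies on the virgin compression line:
S_c = C_c·H/(1+e₀)·log₁₀(σ'_f/σ'_0) = 0.29×4.9/(1+1.15)×log₁₀(71.244/42.189)
    = 0.66093 × 0.22755 = 0.1504 m

S_c ≈ 0.15 m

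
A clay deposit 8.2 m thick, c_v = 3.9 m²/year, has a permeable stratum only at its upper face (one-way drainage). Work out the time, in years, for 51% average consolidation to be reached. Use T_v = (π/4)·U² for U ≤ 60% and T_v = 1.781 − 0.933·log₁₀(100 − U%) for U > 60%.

Drainage path length: H_d = H = 8.2 m (single drainage).
U ≤ 60%: T_v = (π/4)·U² = (π/4)×0.51² = 0.20428.
t = T_v·H_d²/c_v = 0.20428×8.2²/3.9 = 3.522 years.

t ≈ 3.52 years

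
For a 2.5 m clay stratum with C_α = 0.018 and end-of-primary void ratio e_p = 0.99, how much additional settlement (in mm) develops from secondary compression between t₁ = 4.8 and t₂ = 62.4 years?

S_s ≈ 25.2 mm

Secondary compression: S_s = C_α·H/(1+e_p)·log₁₀(t₂/t₁)
S_s = 0.018×2.5/(1+0.99)×log₁₀(62.4/4.8)
    = 0.02261 × 1.114 = 0.02519 m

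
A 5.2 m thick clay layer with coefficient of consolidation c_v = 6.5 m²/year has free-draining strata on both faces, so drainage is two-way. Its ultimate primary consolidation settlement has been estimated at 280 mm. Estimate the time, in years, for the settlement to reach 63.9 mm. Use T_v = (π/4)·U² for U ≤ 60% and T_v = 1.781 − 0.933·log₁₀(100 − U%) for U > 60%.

Drainage path length: H_d = H/2 = 2.6 m (double drainage).
U = S(t)/S_ult = 63.9/280 = 0.2282.
U ≤ 60%: T_v = (π/4)·U² = (π/4)×0.22821² = 0.040905.
t = T_v·H_d²/c_v = 0.040905×2.6²/6.5 = 0.04254 years.

t ≈ 0.0425 years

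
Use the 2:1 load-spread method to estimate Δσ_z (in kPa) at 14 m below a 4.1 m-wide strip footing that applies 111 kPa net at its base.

By the 2:1 method the load spreads at 1 horizontal : 2 vertical, so at depth z the loaded area has grown by z in each plan dimension:
Δσ = qB/(B+z) = 111×4.1/(4.1+14) = 25.144 kPa

Δσ_z ≈ 25.1 kPa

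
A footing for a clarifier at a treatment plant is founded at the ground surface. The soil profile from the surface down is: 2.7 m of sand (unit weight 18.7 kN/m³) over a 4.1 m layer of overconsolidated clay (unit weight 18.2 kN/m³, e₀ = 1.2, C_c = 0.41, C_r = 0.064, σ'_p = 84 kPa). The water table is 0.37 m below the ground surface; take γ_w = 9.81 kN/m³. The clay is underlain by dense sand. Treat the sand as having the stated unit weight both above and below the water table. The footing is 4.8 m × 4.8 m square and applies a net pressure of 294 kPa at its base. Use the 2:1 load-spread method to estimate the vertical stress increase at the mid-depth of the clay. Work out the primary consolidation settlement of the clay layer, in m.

Mid-depth of clay below the ground surface: z = 2.7 + 4.1/2 = 4.75 m.
Total vertical stress at mid-clay: σ_v = 18.7×2.7 + 18.2×2.05 = 87.8 kPa.
Pore pressure: u = 9.81×(4.75 − 0.37) = 42.968 kPa.
Initial effective stress: σ'_0 = σ_v − u = 87.8 − 42.968 = 44.832 kPa.
Stress increase at mid-clay by the 2:1 spreading method:
Δσ = qBL/((B+z)(L+z)) = 294×4.8×4.8/((4.8+4.75)(4.8+4.75)) = 74.272 kPa
Final effective stress: σ'_f = 44.832 + 74.272 = 119.1 kPa.
σ'_f = 119.1 > σ'_p = 84 kPa, so the stress path crosses the preconsolidation pressure — recompression up to σ'_p, then virgin compression beyond:
S_c = H/(1+e₀)·[C_r·log₁₀(σ'_p/σ'_0) + C_c·log₁₀(σ'_f/σ'_p)]
    = 4.1/2.2 × [0.064×log₁₀(84/44.832) + 0.41×log₁₀(119.1/84)]
    = 1.8636 × [0.017452 + 0.062169] = 0.1484 m

S_c ≈ 0.148 m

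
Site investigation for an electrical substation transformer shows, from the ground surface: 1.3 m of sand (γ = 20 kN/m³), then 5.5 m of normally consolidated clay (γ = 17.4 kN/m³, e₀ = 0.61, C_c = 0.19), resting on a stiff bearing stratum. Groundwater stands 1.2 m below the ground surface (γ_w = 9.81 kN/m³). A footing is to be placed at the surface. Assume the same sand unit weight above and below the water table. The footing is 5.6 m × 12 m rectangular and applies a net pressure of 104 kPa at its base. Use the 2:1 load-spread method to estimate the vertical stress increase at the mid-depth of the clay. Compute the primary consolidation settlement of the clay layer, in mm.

Mid-depth of clay below the ground surface: z = 1.3 + 5.5/2 = 4.05 m.
Total vertical stress at mid-clay: σ_v = 20×1.3 + 17.4×2.75 = 73.85 kPa.
Pore pressure: u = 9.81×(4.05 − 1.2) = 27.959 kPa.
Initial effective stress: σ'_0 = σ_v − u = 73.85 − 27.959 = 45.891 kPa.
Stress increase at mid-clay by the 2:1 spreading method:
Δσ = qBL/((B+z)(L+z)) = 104×5.6×12/((5.6+4.05)(12+4.05)) = 45.123 kPa
Final effective stress: σ'_f = σ'_0 + Δσ = 45.891 + 45.123 = 91.014 kPa.
Normally consolidated clay, so the full stress increment lies on the virgin compression line:
S_c = C_c·H/(1+e₀)·log₁₀(σ'_f/σ'_0) = 0.19×5.5/(1+0.61)×log₁₀(91.014/45.891)
    = 0.64907 × 0.29738 = 0.193 m

S_c ≈ 193 mm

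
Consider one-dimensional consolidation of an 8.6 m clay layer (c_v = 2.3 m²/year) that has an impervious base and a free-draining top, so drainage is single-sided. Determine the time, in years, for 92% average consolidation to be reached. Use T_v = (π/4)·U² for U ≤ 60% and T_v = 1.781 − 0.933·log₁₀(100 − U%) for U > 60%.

Drainage path length: H_d = H = 8.6 m (single drainage).
U > 60%: T_v = 1.781 − 0.933·log₁₀(100 − 92) = 0.93842.
t = T_v·H_d²/c_v = 0.93842×8.6²/2.3 = 30.18 years.

t ≈ 30.2 years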